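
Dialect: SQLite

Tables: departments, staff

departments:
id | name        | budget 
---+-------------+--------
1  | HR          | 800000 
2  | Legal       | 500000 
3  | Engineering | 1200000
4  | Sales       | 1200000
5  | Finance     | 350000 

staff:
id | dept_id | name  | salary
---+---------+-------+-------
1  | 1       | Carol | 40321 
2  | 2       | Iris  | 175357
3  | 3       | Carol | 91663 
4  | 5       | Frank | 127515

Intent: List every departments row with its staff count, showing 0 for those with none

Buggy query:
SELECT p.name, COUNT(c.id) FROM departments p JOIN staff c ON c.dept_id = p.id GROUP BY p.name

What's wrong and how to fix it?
Bug: An inner join excludes parents with zero children

Fix: Switch to LEFT JOIN to retain unmatched parent rows

Corrected query:
SELECT p.name, COUNT(c.id) FROM departments p LEFT JOIN staff c ON c.dept_id = p.id GROUP BY p.name

Result:
name        | COUNT(c.id)
------------+------------
Engineering | 1          
Finance     | 1          
HR          | 1          
Legal       | 1          
Sales       | 0          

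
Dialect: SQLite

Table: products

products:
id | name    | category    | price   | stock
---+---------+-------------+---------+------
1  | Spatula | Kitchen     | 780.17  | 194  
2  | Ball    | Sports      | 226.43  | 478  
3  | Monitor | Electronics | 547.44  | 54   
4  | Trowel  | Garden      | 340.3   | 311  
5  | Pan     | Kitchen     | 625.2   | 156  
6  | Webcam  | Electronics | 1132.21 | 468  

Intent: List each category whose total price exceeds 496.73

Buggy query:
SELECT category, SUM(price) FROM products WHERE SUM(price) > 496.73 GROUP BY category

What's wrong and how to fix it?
Bug: SUM(price) is an aggregate, but WHERE filters rows before aggregation

Fix: Move the aggregate condition to a HAVING clause

Corrected query:
SELECT category, SUM(price) FROM products GROUP BY category HAVING SUM(price) > 496.73

Result:
category    | SUM(price)
------------+-----------
Electronics | 1679.65   
Kitchen     | 1405.37   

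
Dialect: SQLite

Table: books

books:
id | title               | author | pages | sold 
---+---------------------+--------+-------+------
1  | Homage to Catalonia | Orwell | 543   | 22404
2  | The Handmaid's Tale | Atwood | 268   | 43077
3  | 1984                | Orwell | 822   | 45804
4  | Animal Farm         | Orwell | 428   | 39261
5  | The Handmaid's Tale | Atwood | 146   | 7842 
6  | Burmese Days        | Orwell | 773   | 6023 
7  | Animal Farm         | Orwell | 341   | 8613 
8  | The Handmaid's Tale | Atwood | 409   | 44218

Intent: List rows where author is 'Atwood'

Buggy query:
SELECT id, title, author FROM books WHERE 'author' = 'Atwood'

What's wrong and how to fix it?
Bug: 'author' in single quotes is a string literal, not the column; the comparison is literal-vs-literal and never true

Fix: Remove the quotes around the column name (or use double quotes for an identifier)

Corrected query:
SELECT id, title, author FROM books WHERE author = 'Atwood'

Result:
id | title               | author
---+---------------------+-------
2  | The Handmaid's Tale | Atwood
5  | The Handmaid's Tale | Atwood
8  | The Handmaid's Tale | Atwood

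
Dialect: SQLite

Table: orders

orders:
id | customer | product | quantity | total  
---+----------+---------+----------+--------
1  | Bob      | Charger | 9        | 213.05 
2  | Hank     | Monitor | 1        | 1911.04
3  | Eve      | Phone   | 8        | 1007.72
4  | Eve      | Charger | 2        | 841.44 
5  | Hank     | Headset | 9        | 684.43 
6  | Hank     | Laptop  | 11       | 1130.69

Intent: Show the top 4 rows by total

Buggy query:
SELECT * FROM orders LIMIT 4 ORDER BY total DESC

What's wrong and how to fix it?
Bug: ORDER BY cannot follow LIMIT; LIMIT is the final clause

Fix: Sort with ORDER BY, then apply LIMIT

Corrected query:
SELECT * FROM orders ORDER BY total DESC LIMIT 4

Result:
id | customer | product | quantity | total  
---+----------+---------+----------+--------
2  | Hank     | Monitor | 1        | 1911.04
6  | Hank     | Laptop  | 11       | 1130.69
3  | Eve      | Phone   | 8        | 1007.72
4  | Eve      | Charger | 2        | 841.44 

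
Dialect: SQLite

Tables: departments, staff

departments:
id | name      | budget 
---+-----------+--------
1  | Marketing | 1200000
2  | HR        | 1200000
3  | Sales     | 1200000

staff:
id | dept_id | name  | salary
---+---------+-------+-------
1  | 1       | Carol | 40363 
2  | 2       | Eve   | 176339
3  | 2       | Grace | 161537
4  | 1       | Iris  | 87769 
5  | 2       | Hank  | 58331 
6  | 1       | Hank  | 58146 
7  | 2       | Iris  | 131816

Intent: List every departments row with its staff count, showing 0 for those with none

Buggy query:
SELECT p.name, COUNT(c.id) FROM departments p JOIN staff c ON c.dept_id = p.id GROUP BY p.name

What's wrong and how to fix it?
Bug: An inner join excludes parents with zero children

Fix: Use LEFT JOIN so parents without children still appear (COUNT(c.id) gives 0)

Corrected query:
SELECT p.name, COUNT(c.id) FROM departments p LEFT JOIN staff c ON c.dept_id = p.id GROUP BY p.name

Result:
name      | COUNT(c.id)
----------+------------
HR        | 4          
Marketing | 3          
Sales     | 0          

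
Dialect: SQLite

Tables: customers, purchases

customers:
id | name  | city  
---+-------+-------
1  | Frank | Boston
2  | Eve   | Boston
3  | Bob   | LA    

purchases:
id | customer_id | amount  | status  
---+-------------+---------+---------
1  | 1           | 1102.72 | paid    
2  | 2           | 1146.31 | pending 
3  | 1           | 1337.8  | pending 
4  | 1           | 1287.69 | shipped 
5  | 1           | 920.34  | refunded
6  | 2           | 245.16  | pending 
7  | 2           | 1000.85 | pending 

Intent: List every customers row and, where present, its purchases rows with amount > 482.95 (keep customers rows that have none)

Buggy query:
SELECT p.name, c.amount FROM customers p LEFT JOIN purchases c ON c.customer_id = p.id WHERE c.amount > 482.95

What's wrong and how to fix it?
Bug: Filtering c.amount in WHERE discards the NULL rows produced by LEFT JOIN, turning it into an inner join

Fix: Put 'c.amount > 482.95' in the JOIN's ON clause instead of WHERE

Corrected query:
SELECT p.name, c.amount FROM customers p LEFT JOIN purchases c ON c.customer_id = p.id AND c.amount > 482.95

Result:
name  | amount 
------+--------
Frank | 920.34 
Frank | 1102.72
Frank | 1287.69
Frank | 1337.8 
Eve   | 1000.85
Eve   | 1146.31
Bob   | NULL   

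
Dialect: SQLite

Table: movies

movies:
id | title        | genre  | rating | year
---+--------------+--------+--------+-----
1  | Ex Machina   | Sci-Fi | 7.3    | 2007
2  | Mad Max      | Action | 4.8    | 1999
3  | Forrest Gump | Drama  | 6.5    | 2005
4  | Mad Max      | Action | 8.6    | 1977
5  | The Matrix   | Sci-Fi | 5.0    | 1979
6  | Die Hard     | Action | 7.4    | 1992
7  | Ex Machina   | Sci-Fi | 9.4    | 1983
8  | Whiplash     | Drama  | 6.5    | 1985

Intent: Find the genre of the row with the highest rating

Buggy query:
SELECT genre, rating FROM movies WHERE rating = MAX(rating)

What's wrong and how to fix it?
Bug: MAX(rating) is an aggregate and cannot be used directly in WHERE

Fix: Wrap MAX in a scalar subquery so WHERE compares against a single value

Corrected query:
SELECT genre, rating FROM movies WHERE rating = (SELECT MAX(rating) FROM movies)

Result:
genre  | rating
-------+-------
Sci-Fi | 9.4   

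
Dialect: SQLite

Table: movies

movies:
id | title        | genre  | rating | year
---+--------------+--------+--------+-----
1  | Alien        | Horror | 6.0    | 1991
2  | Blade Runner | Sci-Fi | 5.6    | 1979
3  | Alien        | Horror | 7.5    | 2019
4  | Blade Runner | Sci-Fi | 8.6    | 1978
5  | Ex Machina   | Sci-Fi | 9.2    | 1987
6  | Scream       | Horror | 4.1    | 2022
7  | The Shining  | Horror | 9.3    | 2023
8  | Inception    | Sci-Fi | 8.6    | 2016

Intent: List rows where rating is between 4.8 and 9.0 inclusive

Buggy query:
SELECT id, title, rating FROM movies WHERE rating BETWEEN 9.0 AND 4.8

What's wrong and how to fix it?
Bug: The bounds are reversed; BETWEEN a AND b requires a <= b to match anything

Fix: Swap the bounds so the smaller value comes first

Corrected query:
SELECT id, title, rating FROM movies WHERE rating BETWEEN 4.8 AND 9.0

Result:
id | title        | rating
---+--------------+-------
1  | Alien        | 6     
2  | Blade Runner | 5.6   
3  | Alien        | 7.5   
4  | Blade Runner | 8.6   
8  | Inception    | 8.6   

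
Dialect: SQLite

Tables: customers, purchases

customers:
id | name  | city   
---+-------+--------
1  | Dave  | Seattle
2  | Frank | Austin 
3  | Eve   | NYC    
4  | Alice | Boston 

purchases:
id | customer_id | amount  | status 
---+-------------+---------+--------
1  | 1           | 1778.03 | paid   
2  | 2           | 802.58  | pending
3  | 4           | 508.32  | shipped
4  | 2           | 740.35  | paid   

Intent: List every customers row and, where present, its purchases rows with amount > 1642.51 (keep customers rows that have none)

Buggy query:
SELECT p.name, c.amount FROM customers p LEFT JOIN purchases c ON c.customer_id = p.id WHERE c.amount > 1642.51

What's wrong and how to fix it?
Bug: A WHERE condition on the right-hand table after LEFT JOIN drops unmatched parents

Fix: Move the right-table condition into the ON clause so unmatched parents are kept

Corrected query:
SELECT p.name, c.amount FROM customers p LEFT JOIN purchases c ON c.customer_id = p.id AND c.amount > 1642.51

Result:
name  | amount 
------+--------
Dave  | 1778.03
Frank | NULL   
Eve   | NULL   
Alice | NULL   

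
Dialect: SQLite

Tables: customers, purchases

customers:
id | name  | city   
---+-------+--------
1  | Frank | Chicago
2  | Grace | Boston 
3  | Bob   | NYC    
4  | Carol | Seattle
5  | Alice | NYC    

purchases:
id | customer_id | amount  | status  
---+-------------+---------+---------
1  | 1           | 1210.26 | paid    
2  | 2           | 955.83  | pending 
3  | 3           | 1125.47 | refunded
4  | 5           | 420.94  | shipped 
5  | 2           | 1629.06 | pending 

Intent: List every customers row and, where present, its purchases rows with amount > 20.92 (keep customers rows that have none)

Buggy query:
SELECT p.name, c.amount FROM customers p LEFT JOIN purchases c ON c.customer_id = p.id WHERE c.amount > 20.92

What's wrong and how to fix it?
Bug: A WHERE condition on the right-hand table after LEFT JOIN drops unmatched parents

Fix: Put 'c.amount > 20.92' in the JOIN's ON clause instead of WHERE

Corrected query:
SELECT p.name, c.amount FROM customers p LEFT JOIN purchases c ON c.customer_id = p.id AND c.amount > 20.92

Result:
name  | amount 
------+--------
Frank | 1210.26
Grace | 955.83 
Grace | 1629.06
Bob   | 1125.47
Carol | NULL   
Alice | 420.94 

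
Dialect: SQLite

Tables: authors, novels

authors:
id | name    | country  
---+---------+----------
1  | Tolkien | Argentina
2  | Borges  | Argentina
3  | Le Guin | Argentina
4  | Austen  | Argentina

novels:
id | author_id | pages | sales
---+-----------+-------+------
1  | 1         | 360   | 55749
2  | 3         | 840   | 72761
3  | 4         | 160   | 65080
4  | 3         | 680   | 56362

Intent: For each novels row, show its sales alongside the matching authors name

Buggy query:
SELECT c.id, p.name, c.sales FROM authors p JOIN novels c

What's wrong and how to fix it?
Bug: Missing join condition: each novels row is matched to all authors rows instead of just its own

Fix: Add ON c.author_id = p.id to the JOIN

Corrected query:
SELECT c.id, p.name, c.sales FROM authors p JOIN novels c ON c.author_id = p.id

Result:
id | name    | sales
---+---------+------
1  | Tolkien | 55749
2  | Le Guin | 72761
3  | Austen  | 65080
4  | Le Guin | 56362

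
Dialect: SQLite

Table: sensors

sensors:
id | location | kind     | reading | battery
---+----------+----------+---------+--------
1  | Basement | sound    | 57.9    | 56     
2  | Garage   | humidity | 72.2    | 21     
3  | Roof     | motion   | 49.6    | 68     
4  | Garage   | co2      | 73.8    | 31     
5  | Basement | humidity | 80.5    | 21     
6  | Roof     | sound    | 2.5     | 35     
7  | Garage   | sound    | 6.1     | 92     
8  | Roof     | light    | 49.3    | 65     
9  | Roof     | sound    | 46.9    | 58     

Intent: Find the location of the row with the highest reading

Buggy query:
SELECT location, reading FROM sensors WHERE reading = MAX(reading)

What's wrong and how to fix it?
Bug: MAX(reading) is an aggregate and cannot be used directly in WHERE

Fix: Use a subquery: WHERE reading = (SELECT MAX(reading) FROM sensors)

Corrected query:
SELECT location, reading FROM sensors WHERE reading = (SELECT MAX(reading) FROM sensors)

Result:
location | reading
---------+--------
Basement | 80.5   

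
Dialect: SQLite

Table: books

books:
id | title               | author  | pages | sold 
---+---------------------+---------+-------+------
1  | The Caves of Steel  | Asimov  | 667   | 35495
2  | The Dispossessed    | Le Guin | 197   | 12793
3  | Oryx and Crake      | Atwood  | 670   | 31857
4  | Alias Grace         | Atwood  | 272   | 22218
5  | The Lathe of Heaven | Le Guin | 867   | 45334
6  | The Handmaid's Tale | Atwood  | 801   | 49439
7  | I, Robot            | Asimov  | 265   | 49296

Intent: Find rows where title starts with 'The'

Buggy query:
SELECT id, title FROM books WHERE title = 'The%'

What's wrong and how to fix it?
Bug: Wildcards only work with LIKE; '=' treats '%' as a literal character

Fix: Use LIKE for wildcard pattern matching

Corrected query:
SELECT id, title FROM books WHERE title LIKE 'The%'

Result:
id | title              
---+--------------------
1  | The Caves of Steel 
2  | The Dispossessed   
5  | The Lathe of Heaven
6  | The Handmaid's Tale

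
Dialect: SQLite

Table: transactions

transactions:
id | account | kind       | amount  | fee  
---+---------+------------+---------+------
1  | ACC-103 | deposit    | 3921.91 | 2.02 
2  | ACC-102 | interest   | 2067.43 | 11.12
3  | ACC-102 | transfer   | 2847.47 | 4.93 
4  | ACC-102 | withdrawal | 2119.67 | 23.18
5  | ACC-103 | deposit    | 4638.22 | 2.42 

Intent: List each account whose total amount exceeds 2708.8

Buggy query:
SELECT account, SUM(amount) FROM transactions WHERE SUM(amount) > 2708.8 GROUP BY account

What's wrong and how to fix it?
Bug: SUM(amount) is an aggregate, but WHERE filters rows before aggregation

Fix: Use HAVING (which filters groups after aggregation) instead of WHERE

Corrected query:
SELECT account, SUM(amount) FROM transactions GROUP BY account HAVING SUM(amount) > 2708.8

Result:
account | SUM(amount)
--------+------------
ACC-102 | 7034.57    
ACC-103 | 8560.13    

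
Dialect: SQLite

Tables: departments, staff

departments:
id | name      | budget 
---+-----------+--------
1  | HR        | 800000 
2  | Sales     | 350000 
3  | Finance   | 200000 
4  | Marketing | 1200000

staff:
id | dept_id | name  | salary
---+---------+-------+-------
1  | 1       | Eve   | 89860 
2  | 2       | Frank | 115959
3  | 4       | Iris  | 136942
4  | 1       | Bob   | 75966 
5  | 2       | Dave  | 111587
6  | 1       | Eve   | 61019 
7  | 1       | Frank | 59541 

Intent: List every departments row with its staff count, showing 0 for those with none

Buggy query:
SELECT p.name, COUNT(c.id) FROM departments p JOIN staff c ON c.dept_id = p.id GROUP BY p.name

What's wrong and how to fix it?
Bug: INNER JOIN drops departments rows that have no matching staff rows

Fix: Use LEFT JOIN so parents without children still appear (COUNT(c.id) gives 0)

Corrected query:
SELECT p.name, COUNT(c.id) FROM departments p LEFT JOIN staff c ON c.dept_id = p.id GROUP BY p.name

Result:
name      | COUNT(c.id)
----------+------------
Finance   | 0          
HR        | 4          
Marketing | 1          
Sales     | 2          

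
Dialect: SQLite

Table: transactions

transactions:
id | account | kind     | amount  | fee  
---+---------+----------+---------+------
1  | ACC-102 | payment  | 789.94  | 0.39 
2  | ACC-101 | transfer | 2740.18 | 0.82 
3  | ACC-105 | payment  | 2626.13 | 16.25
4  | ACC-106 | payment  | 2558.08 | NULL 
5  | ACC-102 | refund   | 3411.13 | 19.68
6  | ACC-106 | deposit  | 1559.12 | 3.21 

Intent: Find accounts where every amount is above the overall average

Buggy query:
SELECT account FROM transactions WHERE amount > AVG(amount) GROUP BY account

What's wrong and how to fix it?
Bug: WHERE evaluates per row before aggregation, so AVG() is unavailable

Fix: Compute the overall average in a scalar subquery and compare each group's MIN against it in HAVING

Corrected query:
SELECT account FROM transactions GROUP BY account HAVING MIN(amount) > (SELECT AVG(amount) FROM transactions)

Result:
account
-------
ACC-101
ACC-105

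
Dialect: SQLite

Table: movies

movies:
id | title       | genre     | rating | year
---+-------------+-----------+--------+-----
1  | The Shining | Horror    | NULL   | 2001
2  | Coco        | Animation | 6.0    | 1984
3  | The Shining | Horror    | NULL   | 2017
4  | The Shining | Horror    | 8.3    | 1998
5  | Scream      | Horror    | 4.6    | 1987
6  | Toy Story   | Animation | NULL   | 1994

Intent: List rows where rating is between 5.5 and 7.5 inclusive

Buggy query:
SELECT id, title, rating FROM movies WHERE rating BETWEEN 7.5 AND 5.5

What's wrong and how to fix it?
Bug: BETWEEN expects the lower bound first; with 7.5 AND 5.5 the range is empty

Fix: Swap the bounds so the smaller value comes first

Corrected query:
SELECT id, title, rating FROM movies WHERE rating BETWEEN 5.5 AND 7.5

Result:
id | title | rating
---+-------+-------
2  | Coco  | 6     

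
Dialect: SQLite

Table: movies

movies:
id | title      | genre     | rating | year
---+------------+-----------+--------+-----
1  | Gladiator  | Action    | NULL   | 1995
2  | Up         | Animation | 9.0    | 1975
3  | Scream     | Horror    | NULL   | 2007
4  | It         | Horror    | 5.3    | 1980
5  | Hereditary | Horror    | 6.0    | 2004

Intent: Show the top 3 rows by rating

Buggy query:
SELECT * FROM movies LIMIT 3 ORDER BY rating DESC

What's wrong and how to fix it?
Bug: ORDER BY cannot follow LIMIT; LIMIT is the final clause

Fix: Sort with ORDER BY, then apply LIMIT

Corrected query:
SELECT * FROM movies ORDER BY rating DESC LIMIT 3

Result:
id | title      | genre     | rating | year
---+------------+-----------+--------+-----
2  | Up         | Animation | 9      | 1975
5  | Hereditary | Horror    | 6      | 2004
4  | It         | Horror    | 5.3    | 1980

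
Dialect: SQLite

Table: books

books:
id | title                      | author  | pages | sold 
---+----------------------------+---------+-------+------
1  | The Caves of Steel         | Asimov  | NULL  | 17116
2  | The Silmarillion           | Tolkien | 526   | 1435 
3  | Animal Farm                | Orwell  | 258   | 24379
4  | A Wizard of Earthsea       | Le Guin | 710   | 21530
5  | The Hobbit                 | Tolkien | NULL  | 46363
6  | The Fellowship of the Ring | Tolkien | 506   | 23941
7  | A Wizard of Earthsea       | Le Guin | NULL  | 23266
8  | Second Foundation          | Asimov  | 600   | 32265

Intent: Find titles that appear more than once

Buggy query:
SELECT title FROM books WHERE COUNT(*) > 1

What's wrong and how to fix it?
Bug: COUNT(*) is an aggregate and cannot be used in WHERE

Fix: GROUP BY title, then filter groups with HAVING COUNT(*) > 1

Corrected query:
SELECT title FROM books GROUP BY title HAVING COUNT(*) > 1

Result:
title               
--------------------
A Wizard of Earthsea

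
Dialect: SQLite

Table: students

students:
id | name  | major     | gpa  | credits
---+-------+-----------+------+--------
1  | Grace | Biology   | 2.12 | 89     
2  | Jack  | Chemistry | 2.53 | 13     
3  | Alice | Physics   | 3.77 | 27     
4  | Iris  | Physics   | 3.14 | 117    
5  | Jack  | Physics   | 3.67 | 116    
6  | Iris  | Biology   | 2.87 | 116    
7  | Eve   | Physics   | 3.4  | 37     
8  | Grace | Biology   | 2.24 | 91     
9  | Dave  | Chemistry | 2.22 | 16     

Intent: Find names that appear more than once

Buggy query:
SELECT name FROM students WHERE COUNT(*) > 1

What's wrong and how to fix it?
Bug: WHERE can't reference COUNT(*); aggregates are computed after WHERE

Fix: Group first, then use HAVING for the count condition

Corrected query:
SELECT name FROM students GROUP BY name HAVING COUNT(*) > 1

Result:
name 
-----
Grace
Iris 
Jack 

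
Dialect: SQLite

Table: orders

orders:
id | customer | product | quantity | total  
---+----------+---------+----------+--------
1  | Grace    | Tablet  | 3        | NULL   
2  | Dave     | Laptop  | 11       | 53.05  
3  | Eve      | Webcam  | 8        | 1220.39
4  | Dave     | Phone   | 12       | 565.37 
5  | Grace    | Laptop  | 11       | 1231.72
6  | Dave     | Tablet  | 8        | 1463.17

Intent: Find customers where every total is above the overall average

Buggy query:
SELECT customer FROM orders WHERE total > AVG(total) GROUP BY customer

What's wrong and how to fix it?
Bug: WHERE evaluates per row before aggregation, so AVG() is unavailable

Fix: Use a subquery for AVG and a HAVING MIN(...) filter so the condition holds for every row in the group

Corrected query:
SELECT customer FROM orders GROUP BY customer HAVING MIN(total) > (SELECT AVG(total) FROM orders)

Result:
customer
--------
Eve     
Grace   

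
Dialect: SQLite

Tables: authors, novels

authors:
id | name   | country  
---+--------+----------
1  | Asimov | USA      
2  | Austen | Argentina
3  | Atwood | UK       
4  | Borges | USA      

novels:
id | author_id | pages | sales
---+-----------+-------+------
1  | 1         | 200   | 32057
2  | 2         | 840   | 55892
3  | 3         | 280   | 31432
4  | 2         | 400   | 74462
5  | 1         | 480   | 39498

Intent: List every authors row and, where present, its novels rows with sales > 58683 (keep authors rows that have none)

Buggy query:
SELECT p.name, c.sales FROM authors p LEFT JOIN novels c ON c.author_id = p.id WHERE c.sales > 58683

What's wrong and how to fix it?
Bug: Filtering c.sales in WHERE discards the NULL rows produced by LEFT JOIN, turning it into an inner join

Fix: Put 'c.sales > 58683' in the JOIN's ON clause instead of WHERE

Corrected query:
SELECT p.name, c.sales FROM authors p LEFT JOIN novels c ON c.author_id = p.id AND c.sales > 58683

Result:
name   | sales
-------+------
Asimov | NULL 
Austen | 74462
Atwood | NULL 
Borges | NULL 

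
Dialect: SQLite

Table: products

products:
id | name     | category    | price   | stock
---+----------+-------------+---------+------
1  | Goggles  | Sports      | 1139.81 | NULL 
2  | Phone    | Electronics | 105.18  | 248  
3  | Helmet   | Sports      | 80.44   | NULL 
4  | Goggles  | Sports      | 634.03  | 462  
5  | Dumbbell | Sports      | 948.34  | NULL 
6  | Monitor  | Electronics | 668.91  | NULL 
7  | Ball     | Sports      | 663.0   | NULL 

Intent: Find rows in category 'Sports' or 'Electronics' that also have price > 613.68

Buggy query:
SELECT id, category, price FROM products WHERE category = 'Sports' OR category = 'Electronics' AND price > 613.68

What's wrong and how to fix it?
Bug: Without parentheses, AND is evaluated before OR, so the price filter only applies to the 'Electronics' branch

Fix: Group the OR with parentheses (or use IN), then AND the threshold

Corrected query:
SELECT id, category, price FROM products WHERE (category = 'Sports' OR category = 'Electronics') AND price > 613.68

Result:
id | category    | price  
---+-------------+--------
1  | Sports      | 1139.81
4  | Sports      | 634.03 
5  | Sports      | 948.34 
6  | Electronics | 668.91 
7  | Sports      | 663    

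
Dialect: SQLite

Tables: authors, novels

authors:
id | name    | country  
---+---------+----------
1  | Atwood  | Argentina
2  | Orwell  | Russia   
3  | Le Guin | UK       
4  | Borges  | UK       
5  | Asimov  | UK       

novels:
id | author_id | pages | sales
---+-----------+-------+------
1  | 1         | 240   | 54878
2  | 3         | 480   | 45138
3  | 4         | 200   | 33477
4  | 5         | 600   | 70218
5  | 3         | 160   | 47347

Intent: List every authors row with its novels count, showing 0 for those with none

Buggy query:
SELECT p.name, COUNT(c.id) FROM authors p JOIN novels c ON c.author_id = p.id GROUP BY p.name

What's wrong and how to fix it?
Bug: An inner join excludes parents with zero children

Fix: Use LEFT JOIN so parents without children still appear (COUNT(c.id) gives 0)

Corrected query:
SELECT p.name, COUNT(c.id) FROM authors p LEFT JOIN novels c ON c.author_id = p.id GROUP BY p.name

Result:
name    | COUNT(c.id)
--------+------------
Asimov  | 1          
Atwood  | 1          
Borges  | 1          
Le Guin | 2          
Orwell  | 0          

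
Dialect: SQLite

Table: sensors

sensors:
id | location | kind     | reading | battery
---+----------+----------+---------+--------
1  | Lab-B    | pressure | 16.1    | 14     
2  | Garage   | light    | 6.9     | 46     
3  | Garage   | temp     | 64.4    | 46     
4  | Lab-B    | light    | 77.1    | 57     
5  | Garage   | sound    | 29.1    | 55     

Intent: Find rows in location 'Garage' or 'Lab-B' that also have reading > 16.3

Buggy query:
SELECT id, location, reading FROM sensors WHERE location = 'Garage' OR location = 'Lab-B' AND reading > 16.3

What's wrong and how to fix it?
Bug: AND binds tighter than OR, so this parses as location = 'Garage' OR (location = 'Lab-B' AND reading > 16.3)

Fix: Add parentheses around the OR so the AND applies to both alternatives

Corrected query:
SELECT id, location, reading FROM sensors WHERE (location = 'Garage' OR location = 'Lab-B') AND reading > 16.3

Result:
id | location | reading
---+----------+--------
3  | Garage   | 64.4   
4  | Lab-B    | 77.1   
5  | Garage   | 29.1   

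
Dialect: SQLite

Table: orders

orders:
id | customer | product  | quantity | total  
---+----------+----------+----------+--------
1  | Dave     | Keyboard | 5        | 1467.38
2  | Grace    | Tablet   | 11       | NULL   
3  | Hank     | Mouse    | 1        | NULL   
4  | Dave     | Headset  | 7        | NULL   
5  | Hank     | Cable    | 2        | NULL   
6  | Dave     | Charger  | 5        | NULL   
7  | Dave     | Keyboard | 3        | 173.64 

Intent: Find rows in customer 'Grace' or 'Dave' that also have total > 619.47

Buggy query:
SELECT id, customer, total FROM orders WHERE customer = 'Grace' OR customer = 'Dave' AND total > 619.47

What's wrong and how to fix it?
Bug: Without parentheses, AND is evaluated before OR, so the total filter only applies to the 'Dave' branch

Fix: Add parentheses around the OR so the AND applies to both alternatives

Corrected query:
SELECT id, customer, total FROM orders WHERE (customer = 'Grace' OR customer = 'Dave') AND total > 619.47

Result:
id | customer | total  
---+----------+--------
1  | Dave     | 1467.38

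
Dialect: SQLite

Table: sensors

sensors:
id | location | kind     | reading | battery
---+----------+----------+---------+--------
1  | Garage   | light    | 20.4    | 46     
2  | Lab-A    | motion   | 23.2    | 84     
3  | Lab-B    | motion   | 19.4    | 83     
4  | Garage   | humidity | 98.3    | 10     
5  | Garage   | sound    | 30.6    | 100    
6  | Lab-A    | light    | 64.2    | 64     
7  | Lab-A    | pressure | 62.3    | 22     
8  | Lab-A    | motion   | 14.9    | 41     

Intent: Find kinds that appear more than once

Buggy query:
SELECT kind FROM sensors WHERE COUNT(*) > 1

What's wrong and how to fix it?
Bug: COUNT(*) is an aggregate and cannot be used in WHERE

Fix: GROUP BY kind, then filter groups with HAVING COUNT(*) > 1

Corrected query:
SELECT kind FROM sensors GROUP BY kind HAVING COUNT(*) > 1

Result:
kind  
------
light 
motion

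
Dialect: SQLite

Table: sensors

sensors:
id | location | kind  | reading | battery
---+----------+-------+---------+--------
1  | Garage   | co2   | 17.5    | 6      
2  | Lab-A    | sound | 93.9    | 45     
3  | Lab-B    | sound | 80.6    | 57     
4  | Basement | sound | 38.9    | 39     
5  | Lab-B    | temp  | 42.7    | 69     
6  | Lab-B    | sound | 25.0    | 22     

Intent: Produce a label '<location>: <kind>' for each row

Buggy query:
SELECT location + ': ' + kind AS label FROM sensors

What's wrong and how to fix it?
Bug: SQLite uses || for string concatenation; + coerces text to numbers (yielding 0)

Fix: Replace + with || to concatenate text

Corrected query:
SELECT location || ': ' || kind AS label FROM sensors

Result:
label          
---------------
Garage: co2    
Lab-A: sound   
Lab-B: sound   
Basement: sound
Lab-B: temp    
Lab-B: sound   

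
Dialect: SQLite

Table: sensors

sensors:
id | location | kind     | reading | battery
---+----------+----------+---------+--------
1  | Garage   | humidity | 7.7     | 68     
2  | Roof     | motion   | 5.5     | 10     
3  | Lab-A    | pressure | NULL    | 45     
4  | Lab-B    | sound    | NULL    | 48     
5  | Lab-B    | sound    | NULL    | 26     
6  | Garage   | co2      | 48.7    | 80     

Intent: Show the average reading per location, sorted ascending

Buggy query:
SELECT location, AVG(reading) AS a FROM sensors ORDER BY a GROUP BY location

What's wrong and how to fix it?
Bug: ORDER BY appears before GROUP BY; SQL clause order requires GROUP BY first

Fix: Move ORDER BY to the end, after GROUP BY

Corrected query:
SELECT location, AVG(reading) AS a FROM sensors GROUP BY location ORDER BY a

Result:
location | a   
---------+-----
Lab-A    | NULL
Lab-B    | NULL
Roof     | 5.5 
Garage   | 28.2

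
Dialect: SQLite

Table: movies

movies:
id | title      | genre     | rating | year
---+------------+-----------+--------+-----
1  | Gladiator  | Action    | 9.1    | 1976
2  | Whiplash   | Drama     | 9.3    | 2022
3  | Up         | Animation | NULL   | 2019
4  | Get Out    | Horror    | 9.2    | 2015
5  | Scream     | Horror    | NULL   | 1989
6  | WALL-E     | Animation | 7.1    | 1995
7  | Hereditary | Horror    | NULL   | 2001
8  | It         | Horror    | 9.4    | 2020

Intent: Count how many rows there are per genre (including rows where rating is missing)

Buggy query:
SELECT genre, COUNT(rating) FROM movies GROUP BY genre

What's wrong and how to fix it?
Bug: COUNT(rating) skips NULLs, so groups with missing rating are undercounted

Fix: Use COUNT(*) to count all rows regardless of NULL

Corrected query:
SELECT genre, COUNT(*) FROM movies GROUP BY genre

Result:
genre     | COUNT(*)
----------+---------
Action    | 1       
Animation | 2       
Drama     | 1       
Horror    | 4       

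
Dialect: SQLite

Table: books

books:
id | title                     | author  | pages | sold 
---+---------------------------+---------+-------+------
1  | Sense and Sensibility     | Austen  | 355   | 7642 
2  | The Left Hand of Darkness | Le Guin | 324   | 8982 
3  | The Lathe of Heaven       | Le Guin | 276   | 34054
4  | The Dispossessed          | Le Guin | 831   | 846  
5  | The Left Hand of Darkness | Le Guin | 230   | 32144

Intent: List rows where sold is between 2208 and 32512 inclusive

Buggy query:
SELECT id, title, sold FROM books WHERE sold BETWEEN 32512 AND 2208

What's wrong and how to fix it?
Bug: The bounds are reversed; BETWEEN a AND b requires a <= b to match anything

Fix: Write BETWEEN 2208 AND 32512

Corrected query:
SELECT id, title, sold FROM books WHERE sold BETWEEN 2208 AND 32512

Result:
id | title                     | sold 
---+---------------------------+------
1  | Sense and Sensibility     | 7642 
2  | The Left Hand of Darkness | 8982 
5  | The Left Hand of Darkness | 32144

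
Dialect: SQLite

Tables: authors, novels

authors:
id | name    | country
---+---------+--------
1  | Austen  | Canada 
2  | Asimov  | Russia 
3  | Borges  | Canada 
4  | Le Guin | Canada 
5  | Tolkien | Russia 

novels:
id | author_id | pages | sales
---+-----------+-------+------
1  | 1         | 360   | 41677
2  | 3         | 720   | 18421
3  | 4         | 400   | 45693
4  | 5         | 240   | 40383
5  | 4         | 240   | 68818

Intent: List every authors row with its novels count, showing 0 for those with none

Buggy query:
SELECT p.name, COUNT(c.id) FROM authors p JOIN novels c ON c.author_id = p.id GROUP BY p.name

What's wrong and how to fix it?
Bug: INNER JOIN drops authors rows that have no matching novels rows

Fix: Use LEFT JOIN so parents without children still appear (COUNT(c.id) gives 0)

Corrected query:
SELECT p.name, COUNT(c.id) FROM authors p LEFT JOIN novels c ON c.author_id = p.id GROUP BY p.name

Result:
name    | COUNT(c.id)
--------+------------
Asimov  | 0          
Austen  | 1          
Borges  | 1          
Le Guin | 2          
Tolkien | 1          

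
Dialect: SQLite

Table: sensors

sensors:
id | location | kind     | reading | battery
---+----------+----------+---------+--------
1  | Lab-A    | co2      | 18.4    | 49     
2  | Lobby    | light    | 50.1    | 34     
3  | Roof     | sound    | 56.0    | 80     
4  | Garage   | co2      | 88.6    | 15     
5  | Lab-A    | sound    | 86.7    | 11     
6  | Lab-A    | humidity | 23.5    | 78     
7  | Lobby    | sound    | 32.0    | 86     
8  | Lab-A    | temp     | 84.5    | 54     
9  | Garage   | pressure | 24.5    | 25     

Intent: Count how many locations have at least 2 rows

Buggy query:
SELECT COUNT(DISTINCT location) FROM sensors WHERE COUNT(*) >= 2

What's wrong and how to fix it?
Bug: COUNT(*) cannot appear in WHERE; the per-group count doesn't exist yet

Fix: Group first with HAVING COUNT(*) >= 2, then COUNT the resulting groups

Corrected query:
SELECT COUNT(*) FROM (SELECT location FROM sensors GROUP BY location HAVING COUNT(*) >= 2)

Result:
COUNT(*)
--------
3       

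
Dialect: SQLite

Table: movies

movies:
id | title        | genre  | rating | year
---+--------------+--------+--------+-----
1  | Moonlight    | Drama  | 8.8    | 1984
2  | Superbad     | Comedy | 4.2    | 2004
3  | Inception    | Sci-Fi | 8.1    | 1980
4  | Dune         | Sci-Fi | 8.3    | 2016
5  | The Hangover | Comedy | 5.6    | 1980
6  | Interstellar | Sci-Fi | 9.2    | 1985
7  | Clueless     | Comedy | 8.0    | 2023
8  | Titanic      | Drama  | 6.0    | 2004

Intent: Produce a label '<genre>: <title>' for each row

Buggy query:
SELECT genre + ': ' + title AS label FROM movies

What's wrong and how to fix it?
Bug: SQLite uses || for string concatenation; + coerces text to numbers (yielding 0)

Fix: Replace + with || to concatenate text

Corrected query:
SELECT genre || ': ' || title AS label FROM movies

Result:
label               
--------------------
Drama: Moonlight    
Comedy: Superbad    
Sci-Fi: Inception   
Sci-Fi: Dune        
Comedy: The Hangover
Sci-Fi: Interstellar
Comedy: Clueless    
Drama: Titanic      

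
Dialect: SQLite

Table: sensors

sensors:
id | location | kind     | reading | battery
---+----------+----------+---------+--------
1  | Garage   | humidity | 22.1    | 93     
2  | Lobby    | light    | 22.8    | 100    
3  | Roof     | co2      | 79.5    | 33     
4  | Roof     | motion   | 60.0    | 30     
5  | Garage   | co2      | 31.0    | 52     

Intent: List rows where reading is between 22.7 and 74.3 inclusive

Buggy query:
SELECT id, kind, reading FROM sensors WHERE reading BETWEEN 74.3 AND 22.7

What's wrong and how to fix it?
Bug: The bounds are reversed; BETWEEN a AND b requires a <= b to match anything

Fix: Swap the bounds so the smaller value comes first

Corrected query:
SELECT id, kind, reading FROM sensors WHERE reading BETWEEN 22.7 AND 74.3

Result:
id | kind   | reading
---+--------+--------
2  | light  | 22.8   
4  | motion | 60     
5  | co2    | 31     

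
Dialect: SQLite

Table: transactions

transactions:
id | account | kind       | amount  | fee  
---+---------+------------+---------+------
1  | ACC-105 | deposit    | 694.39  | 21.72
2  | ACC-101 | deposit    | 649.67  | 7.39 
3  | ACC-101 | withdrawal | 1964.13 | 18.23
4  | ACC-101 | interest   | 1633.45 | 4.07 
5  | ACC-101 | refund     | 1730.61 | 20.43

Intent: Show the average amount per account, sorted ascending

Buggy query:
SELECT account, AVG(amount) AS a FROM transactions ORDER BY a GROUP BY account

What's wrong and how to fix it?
Bug: ORDER BY appears before GROUP BY; SQL clause order requires GROUP BY first

Fix: Move ORDER BY to the end, after GROUP BY

Corrected query:
SELECT account, AVG(amount) AS a FROM transactions GROUP BY account ORDER BY a

Result:
account | a       
--------+---------
ACC-105 | 694.39  
ACC-101 | 1494.465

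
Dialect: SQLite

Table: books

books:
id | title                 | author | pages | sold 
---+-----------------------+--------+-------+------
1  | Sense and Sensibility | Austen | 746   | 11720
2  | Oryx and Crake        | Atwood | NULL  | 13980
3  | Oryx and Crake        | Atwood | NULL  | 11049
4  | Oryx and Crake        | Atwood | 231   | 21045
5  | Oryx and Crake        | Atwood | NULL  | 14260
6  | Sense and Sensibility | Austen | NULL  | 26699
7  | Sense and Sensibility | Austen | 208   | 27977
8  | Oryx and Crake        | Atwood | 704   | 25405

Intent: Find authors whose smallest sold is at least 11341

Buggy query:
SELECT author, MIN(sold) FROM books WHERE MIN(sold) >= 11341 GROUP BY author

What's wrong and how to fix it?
Bug: MIN() in WHERE is a misuse of aggregate

Fix: Use HAVING for the per-group MIN condition

Corrected query:
SELECT author, MIN(sold) FROM books GROUP BY author HAVING MIN(sold) >= 11341

Result:
author | MIN(sold)
-------+----------
Austen | 11720    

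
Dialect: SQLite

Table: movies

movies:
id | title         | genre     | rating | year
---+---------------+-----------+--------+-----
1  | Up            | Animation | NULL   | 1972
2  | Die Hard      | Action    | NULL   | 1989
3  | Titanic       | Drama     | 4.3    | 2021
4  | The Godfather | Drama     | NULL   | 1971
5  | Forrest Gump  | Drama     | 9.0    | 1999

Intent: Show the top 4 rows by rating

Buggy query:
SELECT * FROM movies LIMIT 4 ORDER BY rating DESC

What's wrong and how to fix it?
Bug: ORDER BY cannot follow LIMIT; LIMIT is the final clause

Fix: Sort with ORDER BY, then apply LIMIT

Corrected query:
SELECT * FROM movies ORDER BY rating DESC LIMIT 4

Result:
id | title        | genre     | rating | year
---+--------------+-----------+--------+-----
5  | Forrest Gump | Drama     | 9      | 1999
3  | Titanic      | Drama     | 4.3    | 2021
1  | Up           | Animation | NULL   | 1972
2  | Die Hard     | Action    | NULL   | 1989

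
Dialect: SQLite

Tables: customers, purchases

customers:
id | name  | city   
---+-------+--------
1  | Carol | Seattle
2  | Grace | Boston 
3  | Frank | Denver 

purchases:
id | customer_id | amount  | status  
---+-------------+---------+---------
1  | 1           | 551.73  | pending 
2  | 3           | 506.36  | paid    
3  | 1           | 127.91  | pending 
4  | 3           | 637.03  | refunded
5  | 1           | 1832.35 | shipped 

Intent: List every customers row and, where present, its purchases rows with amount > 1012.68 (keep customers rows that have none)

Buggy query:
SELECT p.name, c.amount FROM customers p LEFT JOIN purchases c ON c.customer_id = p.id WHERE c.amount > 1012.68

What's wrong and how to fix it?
Bug: Filtering c.amount in WHERE discards the NULL rows produced by LEFT JOIN, turning it into an inner join

Fix: Put 'c.amount > 1012.68' in the JOIN's ON clause instead of WHERE

Corrected query:
SELECT p.name, c.amount FROM customers p LEFT JOIN purchases c ON c.customer_id = p.id AND c.amount > 1012.68

Result:
name  | amount 
------+--------
Carol | 1832.35
Grace | NULL   
Frank | NULL   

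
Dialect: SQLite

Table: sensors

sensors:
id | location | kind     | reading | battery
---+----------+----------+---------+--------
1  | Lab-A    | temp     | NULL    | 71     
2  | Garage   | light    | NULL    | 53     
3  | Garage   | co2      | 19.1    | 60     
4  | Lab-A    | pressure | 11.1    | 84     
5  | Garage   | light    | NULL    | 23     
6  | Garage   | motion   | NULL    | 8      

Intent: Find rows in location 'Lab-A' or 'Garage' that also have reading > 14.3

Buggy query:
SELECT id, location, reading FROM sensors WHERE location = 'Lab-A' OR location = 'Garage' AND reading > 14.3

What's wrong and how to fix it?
Bug: Without parentheses, AND is evaluated before OR, so the reading filter only applies to the 'Garage' branch

Fix: Group the OR with parentheses (or use IN), then AND the threshold

Corrected query:
SELECT id, location, reading FROM sensors WHERE (location = 'Lab-A' OR location = 'Garage') AND reading > 14.3

Result:
id | location | reading
---+----------+--------
3  | Garage   | 19.1   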